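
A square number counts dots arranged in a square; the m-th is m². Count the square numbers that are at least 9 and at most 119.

The n-th square number is n².
Smallest index with value ≥ 9: n = 3 (giving 9).
Largest index with value ≤ 119: n = 10 (giving 100).
Indices 3 through 10: 8 terms.

8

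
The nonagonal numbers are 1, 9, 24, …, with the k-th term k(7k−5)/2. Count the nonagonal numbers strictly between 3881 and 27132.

55

The n-th nonagonal number is n(7n−5)/2.
Smallest index with value > 3881: n = 34 (giving 3961).
Largest index with value < 27132: n = 88 (giving 26884).
Indices 34 through 88: 55 terms.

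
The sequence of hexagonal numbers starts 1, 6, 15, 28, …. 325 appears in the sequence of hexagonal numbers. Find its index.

13

Set n(2n−1) = 325, giving 2n² − n − 325 = 0.
The discriminant is 1 + 8·325 = 2601, and √2601 = 51.
So n = (1 + 51) / 4 = 52/4 = 13.
Check: 13·(2·13 − 1) = 325. ✓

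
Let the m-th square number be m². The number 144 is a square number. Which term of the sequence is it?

12

We need n² = 144, so n = √144 = 12.
Check: 12² = 144. ✓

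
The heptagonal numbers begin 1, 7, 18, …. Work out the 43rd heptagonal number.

4558

The 43rd heptagonal number is n(5n−3)/2 with n = 43.
43·(5·43 − 3)/2 = 43·212/2 = 43·106 = 4558.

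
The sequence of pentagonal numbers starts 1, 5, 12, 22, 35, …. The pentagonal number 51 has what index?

6

Set n(3n−1)/2 = 51, giving 3n² − n − 102 = 0.
The discriminant is 1 + 24·51 = 1225, and √1225 = 35.
So n = (1 + 35) / 6 = 36/6 = 6.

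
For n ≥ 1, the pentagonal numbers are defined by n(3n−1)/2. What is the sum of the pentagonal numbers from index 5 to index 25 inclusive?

8085

Σ i(3i−1)/2 = (3Σi² − Σi) / 2 over i = 5..25.
Σi = 325 − 10 = 315 and Σi² = 5525 − 30 = 5495.
(3·5495 − 1·315) / 2 = 16170/2 = 8085.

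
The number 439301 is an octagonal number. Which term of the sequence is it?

Set n(3n−2) = 439301, giving 3n² − 2n − 439301 = 0.
So n = (2 + 2296) / 6 = 2298/6 = 383.

383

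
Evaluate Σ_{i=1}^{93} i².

272459

Σ_{i=1}^{93} i² = 93·94·187/6 = 272459.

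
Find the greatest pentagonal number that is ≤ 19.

Solve n(3n−1)/2 ≤ 19 for integer n.
n = 3 gives 12 ≤ 19, while n = 4 gives 22 > 19; so the answer is 12.

12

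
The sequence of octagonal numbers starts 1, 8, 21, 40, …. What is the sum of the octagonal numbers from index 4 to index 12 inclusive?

Σ i(3i−2) = 3Σi² − 2Σi over i = 4..12.
Σi = 78 − 6 = 72 and Σi² = 650 − 14 = 636.
3·636 − 2·72 = 1764.

1764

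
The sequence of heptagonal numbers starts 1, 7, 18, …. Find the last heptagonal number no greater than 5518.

5452

Solve n(5n−3)/2 ≤ 5518 for integer n.
n = 47 gives 5452 ≤ 5518, while n = 48 gives 5688 > 5518; so the answer is 5452.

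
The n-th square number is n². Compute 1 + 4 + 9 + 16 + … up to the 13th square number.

Σ_{i=1}^{13} i² = 13·14·27/6 = 819.

819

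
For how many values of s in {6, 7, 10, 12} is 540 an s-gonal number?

2

s = 6: P(6, 16) = 496 and P(6, 17) = 561; 540 is not s-gonal.
s = 7: P(7, 15) = 540. ✓
s = 10: P(10, 12) = 540. ✓
s = 12: P(12, 10) = 460 and P(12, 11) = 561; 540 is not s-gonal.
Hits: s ∈ {7, 10} → 2.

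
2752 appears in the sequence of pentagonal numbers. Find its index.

43

Set n(3n−1)/2 = 2752, giving 3n² − n − 5504 = 0.
So n = (1 + 257) / 6 = 258/6 = 43.
Check: 43·(3·43 − 1)/2 = 2752. ✓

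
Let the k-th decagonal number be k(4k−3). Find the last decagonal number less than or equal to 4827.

4795

Solve n(4n−3) ≤ 4827 for integer n.
n = 35 gives 4795 ≤ 4827, while n = 36 gives 5076 > 4827; so the answer is 4795.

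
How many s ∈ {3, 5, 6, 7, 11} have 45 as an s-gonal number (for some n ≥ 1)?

2

s = 3: P(3, 9) = 45. ✓
s = 5: P(5, 5) = 35 and P(5, 6) = 51; 45 is not s-gonal.
s = 6: P(6, 5) = 45. ✓
s = 7: P(7, 4) = 34 and P(7, 5) = 55; 45 is not s-gonal.
s = 11: P(11, 3) = 30 and P(11, 4) = 58; 45 is not s-gonal.
Hits: s ∈ {3, 6} → 2.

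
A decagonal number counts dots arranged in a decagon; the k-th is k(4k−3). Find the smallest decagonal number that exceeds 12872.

13282

Solve n(4n−3) > 12872 for integer n.
The largest n with value ≤ 12872 is 57 (since 12825 ≤ 12872 < 13282), so the first above is n = 58, value 13282.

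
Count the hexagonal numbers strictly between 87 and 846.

14

The n-th hexagonal number is n(2n−1).
Smallest index with value > 87: n = 7 (giving 91).
Largest index with value < 846: n = 20 (giving 780).
Indices 7 through 20: 14 terms.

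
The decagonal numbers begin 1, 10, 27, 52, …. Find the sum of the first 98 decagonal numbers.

Σ i(4i−3) = 4Σi² − 3Σi over i = 1..98.
Σi = 4851 and Σi² = 318549.
4·318549 − 3·4851 = 1259643.

1259643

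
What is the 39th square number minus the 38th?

77

n² − (n−1)² = 2n − 1, so 39² − 38² = 2·39 − 1 = 77.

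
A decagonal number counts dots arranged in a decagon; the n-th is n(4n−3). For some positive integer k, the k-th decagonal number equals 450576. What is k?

Set n(4n−3) = 450576, giving 4n² − 3n − 450576 = 0.
The discriminant is 9 + 16·450576 = 7209225, and √7209225 = 2685.
So n = (3 + 2685) / 8 = 2688/8 = 336.

336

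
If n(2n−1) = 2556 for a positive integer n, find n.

36

Set n(2n−1) = 2556, giving 2n² − n − 2556 = 0.
So n = (1 + 143) / 4 = 144/4 = 36.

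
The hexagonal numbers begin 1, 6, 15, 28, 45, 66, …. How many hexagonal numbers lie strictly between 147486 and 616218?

The n-th hexagonal number is n(2n−1).
Smallest index with value > 147486: n = 272 (giving 147696).
Largest index with value < 616218: n = 555 (giving 615495).
Indices 272 through 555: 284 terms.

284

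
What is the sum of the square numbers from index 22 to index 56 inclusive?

Σ_{i=22}^{56} i² = 60116 − 3311 = 56805.

56805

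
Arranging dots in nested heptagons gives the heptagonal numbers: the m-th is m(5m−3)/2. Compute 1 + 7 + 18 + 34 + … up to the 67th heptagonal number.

252858

Σ i(5i−3)/2 = (5Σi² − 3Σi) / 2 over i = 1..67.
Σi = 2278 and Σi² = 102510.
(5·102510 − 3·2278) / 2 = 505716/2 = 252858.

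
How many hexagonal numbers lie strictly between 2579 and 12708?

The n-th hexagonal number is n(2n−1).
Smallest index with value > 2579: n = 37 (giving 2701).
Largest index with value < 12708: n = 79 (giving 12403).
Indices 37 through 79: 43 terms.

43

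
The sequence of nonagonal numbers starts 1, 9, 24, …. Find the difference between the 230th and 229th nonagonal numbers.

Consecutive nonagonal numbers differ by 7n − 6: here 7·230 − 6 = 1604.

1604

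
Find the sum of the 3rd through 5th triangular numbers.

Σ i(i+1)/2 = (Σi² + Σi) / 2 over i = 3..5.
Σi = 15 − 3 = 12 and Σi² = 55 − 5 = 50.
(1·50 + 1·12) / 2 = 62/2 = 31.

31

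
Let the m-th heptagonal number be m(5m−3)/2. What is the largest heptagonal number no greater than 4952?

Solve n(5n−3)/2 ≤ 4952 for integer n.
n = 44 gives 4774 ≤ 4952, while n = 45 gives 4995 > 4952; so the answer is 4774.

4774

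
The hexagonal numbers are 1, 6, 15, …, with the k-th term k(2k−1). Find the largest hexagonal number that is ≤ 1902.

1891

Solve n(2n−1) ≤ 1902 for integer n.
n = 31 gives 1891 ≤ 1902, while n = 32 gives 2016 > 1902; so the answer is 1891.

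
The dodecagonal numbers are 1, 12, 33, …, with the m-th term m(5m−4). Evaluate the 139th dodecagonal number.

96049

139·(5·139 − 4) = 139·691 = 96049.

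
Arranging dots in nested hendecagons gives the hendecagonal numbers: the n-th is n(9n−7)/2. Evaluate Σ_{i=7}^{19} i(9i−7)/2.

10114

Σ i(9i−7)/2 = (9Σi² − 7Σi) / 2 over i = 7..19.
Σi = 190 − 21 = 169 and Σi² = 2470 − 91 = 2379.
(9·2379 − 7·169) / 2 = 20228/2 = 10114.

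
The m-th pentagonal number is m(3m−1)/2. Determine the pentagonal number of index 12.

The 12th pentagonal number is n(3n−1)/2 with n = 12.
12·(3·12 − 1)/2 = 12·35/2 = 210.

210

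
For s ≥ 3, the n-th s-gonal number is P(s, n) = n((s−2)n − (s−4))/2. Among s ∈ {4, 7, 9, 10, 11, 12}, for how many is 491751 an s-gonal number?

1

s = 4: P(4, 701) = 491401 and P(4, 702) = 492804; 491751 is not s-gonal.
s = 7: P(7, 443) = 489958 and P(7, 444) = 492174; 491751 is not s-gonal.
s = 9: P(9, 375) = 491250 and P(9, 376) = 493876; 491751 is not s-gonal.
s = 10: P(10, 351) = 491751. ✓
s = 11: P(11, 330) = 488895 and P(11, 331) = 491866; 491751 is not s-gonal.
s = 12: P(12, 314) = 491724 and P(12, 315) = 494865; 491751 is not s-gonal.
Hits: s ∈ {10} → 1.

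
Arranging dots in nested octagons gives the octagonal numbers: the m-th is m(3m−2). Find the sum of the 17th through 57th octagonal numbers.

182573

Σ i(3i−2) = 3Σi² − 2Σi over i = 17..57.
Σi = 1653 − 136 = 1517 and Σi² = 63365 − 1496 = 61869.
3·61869 − 2·1517 = 182573.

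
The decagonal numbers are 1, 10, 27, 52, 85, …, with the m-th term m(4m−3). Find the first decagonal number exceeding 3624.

3751

Solve n(4n−3) > 3624 for integer n.
The largest n with value ≤ 3624 is 30 (since 3510 ≤ 3624 < 3751), so the first above is n = 31, value 3751.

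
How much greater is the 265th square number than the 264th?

529

n² − (n−1)² = 2n − 1, so 265² − 264² = 2·265 − 1 = 529.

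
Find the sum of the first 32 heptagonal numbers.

27808

Σ i(5i−3)/2 = (5Σi² − 3Σi) / 2 over i = 1..32.
Σi = 528 and Σi² = 11440.
(5·11440 − 3·528) / 2 = 55616/2 = 27808.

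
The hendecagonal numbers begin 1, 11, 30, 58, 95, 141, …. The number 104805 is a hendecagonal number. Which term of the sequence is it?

Set n(9n−7)/2 = 104805, giving 9n² − 7n − 209610 = 0.
The discriminant is 49 + 72·104805 = 7546009, and √7546009 = 2747.
So n = (7 + 2747) / 18 = 2754/18 = 153.
Check: 153·(9·153 − 7)/2 = 104805. ✓

153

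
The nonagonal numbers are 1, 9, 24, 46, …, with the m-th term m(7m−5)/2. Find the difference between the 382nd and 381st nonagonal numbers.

2668

Consecutive nonagonal numbers differ by 7n − 6: here 7·382 − 6 = 2668.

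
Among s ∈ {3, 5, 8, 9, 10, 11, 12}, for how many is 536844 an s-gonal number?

s = 3: P(3, 1035) = 536130 and P(3, 1036) = 537166; 536844 is not s-gonal.
s = 5: P(5, 598) = 536107 and P(5, 599) = 537902; 536844 is not s-gonal.
s = 8: P(8, 423) = 535941 and P(8, 424) = 538480; 536844 is not s-gonal.
s = 9: P(9, 392) = 536844. ✓
s = 10: P(10, 366) = 534726 and P(10, 367) = 537655; 536844 is not s-gonal.
s = 11: P(11, 345) = 534405 and P(11, 346) = 537511; 536844 is not s-gonal.
s = 12: P(12, 328) = 536608 and P(12, 329) = 539889; 536844 is not s-gonal.
Hits: s ∈ {9} → 1.

1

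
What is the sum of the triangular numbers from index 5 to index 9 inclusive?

Σ i(i+1)/2 = (Σi² + Σi) / 2 over i = 5..9.
Σi = 45 − 10 = 35 and Σi² = 285 − 30 = 255.
(1·255 + 1·35) / 2 = 290/2 = 145.

145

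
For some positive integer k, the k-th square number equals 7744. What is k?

88

We need n² = 7744, so n = √7744 = 88.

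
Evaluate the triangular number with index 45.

1035

The 45th triangular number is n(n+1)/2 with n = 45.
45·46/2 = 2070/2 = 1035.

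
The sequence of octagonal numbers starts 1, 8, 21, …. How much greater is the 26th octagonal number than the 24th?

296

26·(3·26 − 2) = 1976 and 24·(3·24 − 2) = 1680.
Difference: 1976 − 1680 = 296.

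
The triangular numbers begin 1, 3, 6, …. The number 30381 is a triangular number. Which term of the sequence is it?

246

Set n(n+1)/2 = 30381, giving n² + n − 60762 = 0.
The discriminant is 1 + 8·30381 = 243049, and √243049 = 493.
So n = (-1 + 493) / 2 = 492/2 = 246.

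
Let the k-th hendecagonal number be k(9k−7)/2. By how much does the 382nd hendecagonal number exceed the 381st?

3430

Consecutive hendecagonal numbers differ by 9n − 8: here 9·382 − 8 = 3430.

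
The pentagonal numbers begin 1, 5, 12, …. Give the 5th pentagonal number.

35

The 5th pentagonal number is n(3n−1)/2 with n = 5.
5·(3·5 − 1)/2 = 5·14/2 = 5·7 = 35.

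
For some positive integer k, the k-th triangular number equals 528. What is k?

32

Set n(n+1)/2 = 528, giving n² + n − 1056 = 0.
So n = (-1 + 65) / 2 = 64/2 = 32.
Check: 32·33/2 = 528. ✓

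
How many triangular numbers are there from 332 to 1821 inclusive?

The n-th triangular number is n(n+1)/2.
Smallest index with value ≥ 332: n = 26 (giving 351).
Largest index with value ≤ 1821: n = 59 (giving 1770).
Indices 26 through 59: 34 terms.

34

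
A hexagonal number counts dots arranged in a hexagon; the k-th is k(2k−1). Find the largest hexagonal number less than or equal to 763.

Solve n(2n−1) ≤ 763 for integer n.
n = 19 gives 703 ≤ 763, while n = 20 gives 780 > 763; so the answer is 703.

703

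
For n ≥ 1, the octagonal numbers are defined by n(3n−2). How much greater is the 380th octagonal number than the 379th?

2275

Consecutive octagonal numbers differ by 6n − 5: here 6·380 − 5 = 2275.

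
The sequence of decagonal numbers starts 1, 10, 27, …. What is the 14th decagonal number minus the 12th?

202

14·(4·14 − 3) = 742 and 12·(4·12 − 3) = 540.
Difference: 742 − 540 = 202.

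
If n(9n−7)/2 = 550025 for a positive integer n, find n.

Set n(9n−7)/2 = 550025, giving 9n² − 7n − 1100050 = 0.
The discriminant is 49 + 72·550025 = 39601849, and √39601849 = 6293.
So n = (7 + 6293) / 18 = 6300/18 = 350.

350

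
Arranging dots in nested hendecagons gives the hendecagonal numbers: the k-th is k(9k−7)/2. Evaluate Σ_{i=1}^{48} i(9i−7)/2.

Σ i(9i−7)/2 = (9Σi² − 7Σi) / 2 over i = 1..48.
Σi = 1176 and Σi² = 38024.
(9·38024 − 7·1176) / 2 = 333984/2 = 166992.

166992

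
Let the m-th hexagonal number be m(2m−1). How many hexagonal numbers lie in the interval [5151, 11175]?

25

The n-th hexagonal number is n(2n−1).
Smallest index with value ≥ 5151: n = 51 (giving 5151).
Largest index with value ≤ 11175: n = 75 (giving 11175).
Indices 51 through 75: 25 terms.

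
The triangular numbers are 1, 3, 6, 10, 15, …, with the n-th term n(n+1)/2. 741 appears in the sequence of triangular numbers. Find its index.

Set n(n+1)/2 = 741, giving n² + n − 1482 = 0.
The discriminant is 1 + 8·741 = 5929, and √5929 = 77.
So n = (-1 + 77) / 2 = 76/2 = 38.

38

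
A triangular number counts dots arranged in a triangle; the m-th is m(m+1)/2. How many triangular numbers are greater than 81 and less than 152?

4

The n-th triangular number is n(n+1)/2.
Smallest index with value > 81: n = 13 (giving 91).
Largest index with value < 152: n = 16 (giving 136).
Indices 13 through 16: 4 terms.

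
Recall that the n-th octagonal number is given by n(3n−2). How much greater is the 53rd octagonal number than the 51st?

53·(3·53 − 2) = 8321 and 51·(3·51 − 2) = 7701.
Difference: 8321 − 7701 = 620.

620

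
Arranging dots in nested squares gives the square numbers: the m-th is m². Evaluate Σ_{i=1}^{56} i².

Σ_{i=1}^{56} i² = 56·57·113/6 = 60116.

60116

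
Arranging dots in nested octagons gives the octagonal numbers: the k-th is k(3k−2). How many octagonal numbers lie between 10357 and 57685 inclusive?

80

The n-th octagonal number is n(3n−2).
Smallest index with value ≥ 10357: n = 60 (giving 10680).
Largest index with value ≤ 57685: n = 139 (giving 57685).
Indices 60 through 139: 80 terms.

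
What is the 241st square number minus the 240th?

n² − (n−1)² = 2n − 1, so 241² − 240² = 2·241 − 1 = 481.

481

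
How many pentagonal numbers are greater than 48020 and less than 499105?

The n-th pentagonal number is n(3n−1)/2.
Smallest index with value > 48020: n = 180 (giving 48510).
Largest index with value < 499105: n = 576 (giving 497376).
Indices 180 through 576: 397 terms.

397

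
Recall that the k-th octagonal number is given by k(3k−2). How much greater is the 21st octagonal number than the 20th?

121

Consecutive octagonal numbers differ by 6n − 5: here 6·21 − 5 = 121.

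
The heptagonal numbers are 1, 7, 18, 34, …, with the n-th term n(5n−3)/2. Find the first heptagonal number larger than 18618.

18792

Solve n(5n−3)/2 > 18618 for integer n.
The largest n with value ≤ 18618 is 86 (since 18361 ≤ 18618 < 18792), so the first above is n = 87, value 18792.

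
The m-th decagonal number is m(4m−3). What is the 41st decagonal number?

41·(4·41 − 3) = 41·161 = 6601.

6601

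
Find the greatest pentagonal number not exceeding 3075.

3015

Solve n(3n−1)/2 ≤ 3075 for integer n.
n = 45 gives 3015 ≤ 3075, while n = 46 gives 3151 > 3075; so the answer is 3015.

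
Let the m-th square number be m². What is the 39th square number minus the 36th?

225

39² = 1521 and 36² = 1296.
Difference: 1521 − 1296 = 225.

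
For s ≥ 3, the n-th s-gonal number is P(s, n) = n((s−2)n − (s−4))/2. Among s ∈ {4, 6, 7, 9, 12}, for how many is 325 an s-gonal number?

s = 4: P(4, 18) = 324 and P(4, 19) = 361; 325 is not s-gonal.
s = 6: P(6, 13) = 325. ✓
s = 7: P(7, 11) = 286 and P(7, 12) = 342; 325 is not s-gonal.
s = 9: P(9, 10) = 325. ✓
s = 12: P(12, 8) = 288 and P(12, 9) = 369; 325 is not s-gonal.
Hits: s ∈ {6, 9} → 2.

2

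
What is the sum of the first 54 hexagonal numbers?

Σ i(2i−1) = 2Σi² − Σi over i = 1..54.
Σi = 1485 and Σi² = 53955.
2·53955 − 1·1485 = 106425.

106425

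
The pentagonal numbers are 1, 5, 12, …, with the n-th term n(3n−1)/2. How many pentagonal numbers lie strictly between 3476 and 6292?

16

The n-th pentagonal number is n(3n−1)/2.
Smallest index with value > 3476: n = 49 (giving 3577).
Largest index with value < 6292: n = 64 (giving 6112).
Indices 49 through 64: 16 terms.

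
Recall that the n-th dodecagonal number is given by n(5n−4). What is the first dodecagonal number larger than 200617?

201201

Solve n(5n−4) > 200617 for integer n.
The largest n with value ≤ 200617 is 200 (since 199200 ≤ 200617 < 201201), so the first above is n = 201, value 201201.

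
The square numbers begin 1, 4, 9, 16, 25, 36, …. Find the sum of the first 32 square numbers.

Σ_{i=1}^{32} i² = 32·33·65/6 = 11440.

11440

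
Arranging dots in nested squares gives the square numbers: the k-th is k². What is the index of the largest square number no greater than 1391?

Solve n² ≤ 1391 for integer n.
n = 37 gives 1369 ≤ 1391, while n = 38 gives 1444 > 1391; so the answer is index 37.

37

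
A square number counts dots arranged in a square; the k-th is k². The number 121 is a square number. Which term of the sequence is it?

11

We need n² = 121, so n = √121 = 11.
Check: 11² = 121. ✓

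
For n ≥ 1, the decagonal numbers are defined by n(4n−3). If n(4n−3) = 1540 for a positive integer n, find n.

Set n(4n−3) = 1540, giving 4n² − 3n − 1540 = 0.
So n = (3 + 157) / 8 = 160/8 = 20.

20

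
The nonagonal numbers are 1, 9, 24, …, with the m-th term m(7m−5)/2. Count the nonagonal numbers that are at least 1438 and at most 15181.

The n-th nonagonal number is n(7n−5)/2.
Smallest index with value ≥ 1438: n = 21 (giving 1491).
Largest index with value ≤ 15181: n = 66 (giving 15081).
Indices 21 through 66: 46 terms.

46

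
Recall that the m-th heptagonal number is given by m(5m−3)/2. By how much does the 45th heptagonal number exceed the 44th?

221

Consecutive heptagonal numbers differ by 5n − 4: here 5·45 − 4 = 221.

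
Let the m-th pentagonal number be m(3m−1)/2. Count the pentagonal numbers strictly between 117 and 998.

The n-th pentagonal number is n(3n−1)/2.
Smallest index with value > 117: n = 10 (giving 145).
Largest index with value < 998: n = 25 (giving 925).
Indices 10 through 25: 16 terms.

16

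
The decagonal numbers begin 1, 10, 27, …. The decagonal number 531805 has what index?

365

Set n(4n−3) = 531805, giving 4n² − 3n − 531805 = 0.
The discriminant is 9 + 16·531805 = 8508889, and √8508889 = 2917.
So n = (3 + 2917) / 8 = 2920/8 = 365.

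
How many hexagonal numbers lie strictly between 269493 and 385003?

71

The n-th hexagonal number is n(2n−1).
Smallest index with value > 269493: n = 368 (giving 270480).
Largest index with value < 385003: n = 438 (giving 383250).
Indices 368 through 438: 71 terms.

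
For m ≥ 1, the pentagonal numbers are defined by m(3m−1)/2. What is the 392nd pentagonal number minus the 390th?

392·(3·392 − 1)/2 = 230300 and 390·(3·390 − 1)/2 = 227955.
Difference: 230300 − 227955 = 2345.

2345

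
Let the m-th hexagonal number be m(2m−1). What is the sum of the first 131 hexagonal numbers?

Σ i(2i−1) = 2Σi² − Σi over i = 1..131.
Σi = 8646 and Σi² = 757966.
2·757966 − 1·8646 = 1507286.

1507286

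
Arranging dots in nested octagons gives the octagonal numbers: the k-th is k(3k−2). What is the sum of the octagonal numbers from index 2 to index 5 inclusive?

Σ i(3i−2) = 3Σi² − 2Σi over i = 2..5.
Σi = 15 − 1 = 14 and Σi² = 55 − 1 = 54.
3·54 − 2·14 = 134.

134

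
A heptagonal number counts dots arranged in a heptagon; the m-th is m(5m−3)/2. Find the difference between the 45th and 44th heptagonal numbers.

Consecutive heptagonal numbers differ by 5n − 4: here 5·45 − 4 = 221.

221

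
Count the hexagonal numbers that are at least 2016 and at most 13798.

The n-th hexagonal number is n(2n−1).
Smallest index with value ≥ 2016: n = 32 (giving 2016).
Largest index with value ≤ 13798: n = 83 (giving 13695).
Indices 32 through 83: 52 terms.

52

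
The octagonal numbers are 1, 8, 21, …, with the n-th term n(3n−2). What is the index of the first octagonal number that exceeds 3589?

Solve n(3n−2) > 3589 for integer n.
The largest n with value ≤ 3589 is 34 (since 3400 ≤ 3589 < 3605), so the first above is n = 35, value 3605.

35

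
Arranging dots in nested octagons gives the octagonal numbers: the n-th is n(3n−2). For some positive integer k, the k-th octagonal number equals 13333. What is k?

67

Set n(3n−2) = 13333, giving 3n² − 2n − 13333 = 0.
The discriminant is 4 + 12·13333 = 160000, and √160000 = 400.
So n = (2 + 400) / 6 = 402/6 = 67.
Check: 67·(3·67 − 2) = 13333. ✓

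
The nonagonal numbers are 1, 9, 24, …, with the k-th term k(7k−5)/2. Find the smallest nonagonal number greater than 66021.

66309

Solve n(7n−5)/2 > 66021 for integer n.
The largest n with value ≤ 66021 is 137 (since 65349 ≤ 66021 < 66309), so the first above is n = 138, value 66309.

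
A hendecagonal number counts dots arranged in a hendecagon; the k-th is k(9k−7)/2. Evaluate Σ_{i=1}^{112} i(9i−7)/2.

Σ i(9i−7)/2 = (9Σi² − 7Σi) / 2 over i = 1..112.
Σi = 6328 and Σi² = 474600.
(9·474600 − 7·6328) / 2 = 4227104/2 = 2113552.

2113552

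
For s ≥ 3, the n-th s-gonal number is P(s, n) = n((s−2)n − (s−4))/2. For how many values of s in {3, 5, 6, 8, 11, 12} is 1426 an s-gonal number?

s = 3: P(3, 52) = 1378 and P(3, 53) = 1431; 1426 is not s-gonal.
s = 5: P(5, 31) = 1426. ✓
s = 6: P(6, 26) = 1326 and P(6, 27) = 1431; 1426 is not s-gonal.
s = 8: P(8, 22) = 1408 and P(8, 23) = 1541; 1426 is not s-gonal.
s = 11: P(11, 18) = 1395 and P(11, 19) = 1558; 1426 is not s-gonal.
s = 12: P(12, 17) = 1377 and P(12, 18) = 1548; 1426 is not s-gonal.
Hits: s ∈ {5} → 1.

1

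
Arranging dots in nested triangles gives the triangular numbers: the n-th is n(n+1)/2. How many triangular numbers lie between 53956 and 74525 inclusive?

The n-th triangular number is n(n+1)/2.
Smallest index with value ≥ 53956: n = 328 (giving 53956).
Largest index with value ≤ 74525: n = 385 (giving 74305).
Indices 328 through 385: 58 terms.

58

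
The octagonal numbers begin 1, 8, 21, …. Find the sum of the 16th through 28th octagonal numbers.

18850

Σ i(3i−2) = 3Σi² − 2Σi over i = 16..28.
Σi = 406 − 120 = 286 and Σi² = 7714 − 1240 = 6474.
3·6474 − 2·286 = 18850.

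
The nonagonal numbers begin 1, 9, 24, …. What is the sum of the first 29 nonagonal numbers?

Σ i(7i−5)/2 = (7Σi² − 5Σi) / 2 over i = 1..29.
Σi = 435 and Σi² = 8555.
(7·8555 − 5·435) / 2 = 57710/2 = 28855.

28855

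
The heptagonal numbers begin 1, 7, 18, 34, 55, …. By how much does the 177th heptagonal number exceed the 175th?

177·(5·177 − 3)/2 = 78057 and 175·(5·175 − 3)/2 = 76300.
Difference: 78057 − 76300 = 1757.

1757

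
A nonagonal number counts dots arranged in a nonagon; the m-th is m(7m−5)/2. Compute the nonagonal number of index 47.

7614

47·(7·47 − 5)/2 = 47·324/2 = 47·162 = 7614.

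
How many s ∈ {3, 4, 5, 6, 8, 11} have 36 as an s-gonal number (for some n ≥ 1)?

2

s = 3: P(3, 8) = 36. ✓
s = 4: P(4, 6) = 36. ✓
s = 5: P(5, 5) = 35 and P(5, 6) = 51; 36 is not s-gonal.
s = 6: P(6, 4) = 28 and P(6, 5) = 45; 36 is not s-gonal.
s = 8: P(8, 3) = 21 and P(8, 4) = 40; 36 is not s-gonal.
s = 11: P(11, 3) = 30 and P(11, 4) = 58; 36 is not s-gonal.
Hits: s ∈ {3, 4} → 2.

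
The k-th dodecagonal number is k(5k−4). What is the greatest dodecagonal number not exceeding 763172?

762841

Solve n(5n−4) ≤ 763172 for integer n.
n = 391 gives 762841 ≤ 763172, while n = 392 gives 766752 > 763172; so the answer is 762841.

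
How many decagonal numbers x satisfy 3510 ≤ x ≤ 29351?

57

The n-th decagonal number is n(4n−3).
Smallest index with value ≥ 3510: n = 30 (giving 3510).
Largest index with value ≤ 29351: n = 86 (giving 29326).
Indices 30 through 86: 57 terms.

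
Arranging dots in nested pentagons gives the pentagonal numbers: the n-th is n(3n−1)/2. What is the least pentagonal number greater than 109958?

110026

Solve n(3n−1)/2 > 109958 for integer n.
The largest n with value ≤ 109958 is 270 (since 109215 ≤ 109958 < 110026), so the first above is n = 271, value 110026.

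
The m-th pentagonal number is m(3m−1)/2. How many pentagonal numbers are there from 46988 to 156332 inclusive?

146

The n-th pentagonal number is n(3n−1)/2.
Smallest index with value ≥ 46988: n = 178 (giving 47437).
Largest index with value ≤ 156332: n = 323 (giving 156332).
Indices 178 through 323: 146 terms.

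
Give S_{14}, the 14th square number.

The 14th square number is n² with n = 14.
14² = 196.

196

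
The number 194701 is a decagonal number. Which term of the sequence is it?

Set n(4n−3) = 194701, giving 4n² − 3n − 194701 = 0.
So n = (3 + 1765) / 8 = 1768/8 = 221.

221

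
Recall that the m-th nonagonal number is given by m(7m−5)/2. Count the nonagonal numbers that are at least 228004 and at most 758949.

The n-th nonagonal number is n(7n−5)/2.
Smallest index with value ≥ 228004: n = 256 (giving 228736).
Largest index with value ≤ 758949: n = 466 (giving 758881).
Indices 256 through 466: 211 terms.

211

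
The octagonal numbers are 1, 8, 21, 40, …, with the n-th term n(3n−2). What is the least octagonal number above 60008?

Solve n(3n−2) > 60008 for integer n.
The largest n with value ≤ 60008 is 141 (since 59361 ≤ 60008 < 60208), so the first above is n = 142, value 60208.

60208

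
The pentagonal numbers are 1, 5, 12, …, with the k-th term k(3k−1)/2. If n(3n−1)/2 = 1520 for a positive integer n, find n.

Set n(3n−1)/2 = 1520, giving 3n² − n − 3040 = 0.
So n = (1 + 191) / 6 = 192/6 = 32.

32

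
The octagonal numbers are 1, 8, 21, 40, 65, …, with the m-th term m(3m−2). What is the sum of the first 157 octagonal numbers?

Σ i(3i−2) = 3Σi² − 2Σi over i = 1..157.
Σi = 12403 and Σi² = 1302315.
3·1302315 − 2·12403 = 3882139.

3882139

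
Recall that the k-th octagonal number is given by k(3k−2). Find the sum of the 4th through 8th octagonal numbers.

Σ i(3i−2) = 3Σi² − 2Σi over i = 4..8.
Σi = 36 − 6 = 30 and Σi² = 204 − 14 = 190.
3·190 − 2·30 = 510.

510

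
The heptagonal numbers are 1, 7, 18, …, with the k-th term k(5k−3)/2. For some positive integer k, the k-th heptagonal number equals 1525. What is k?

25

Set n(5n−3)/2 = 1525, giving 5n² − 3n − 3050 = 0.
The discriminant is 9 + 40·1525 = 61009, and √61009 = 247.
So n = (3 + 247) / 10 = 250/10 = 25.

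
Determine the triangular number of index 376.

70876

The 376th triangular number is n(n+1)/2 with n = 376.
376·377/2 = 141752/2 = 70876.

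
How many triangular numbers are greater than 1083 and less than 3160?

The n-th triangular number is n(n+1)/2.
Smallest index with value > 1083: n = 47 (giving 1128).
Largest index with value < 3160: n = 78 (giving 3081).
Indices 47 through 78: 32 terms.

32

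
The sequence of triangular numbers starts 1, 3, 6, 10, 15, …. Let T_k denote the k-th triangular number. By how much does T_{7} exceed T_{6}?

Consecutive triangular numbers differ by n: T_{7} − T_{6} = 7.

7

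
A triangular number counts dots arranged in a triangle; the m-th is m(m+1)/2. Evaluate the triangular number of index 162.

13203

The 162nd triangular number is n(n+1)/2 with n = 162.
162·163/2 = 26406/2 = 13203.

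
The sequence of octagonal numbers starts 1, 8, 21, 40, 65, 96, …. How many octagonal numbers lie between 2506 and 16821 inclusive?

46

The n-th octagonal number is n(3n−2).
Smallest index with value ≥ 2506: n = 30 (giving 2640).
Largest index with value ≤ 16821: n = 75 (giving 16725).
Indices 30 through 75: 46 terms.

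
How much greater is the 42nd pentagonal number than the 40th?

42·(3·42 − 1)/2 = 2625 and 40·(3·40 − 1)/2 = 2380.
Difference: 2625 − 2380 = 245.

245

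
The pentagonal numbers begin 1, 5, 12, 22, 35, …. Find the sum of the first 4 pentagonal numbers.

Σ i(3i−1)/2 = (3Σi² − Σi) / 2 over i = 1..4.
Σi = 10 and Σi² = 30.
(3·30 − 1·10) / 2 = 80/2 = 40.

40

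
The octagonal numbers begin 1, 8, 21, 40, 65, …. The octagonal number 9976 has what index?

Set n(3n−2) = 9976, giving 3n² − 2n − 9976 = 0.
The discriminant is 4 + 12·9976 = 119716, and √119716 = 346.
So n = (2 + 346) / 6 = 348/6 = 58.
Check: 58·(3·58 − 2) = 9976. ✓

58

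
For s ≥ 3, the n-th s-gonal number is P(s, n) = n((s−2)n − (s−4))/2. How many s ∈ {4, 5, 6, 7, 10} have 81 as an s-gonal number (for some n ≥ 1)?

s = 4: P(4, 9) = 81. ✓
s = 5: P(5, 7) = 70 and P(5, 8) = 92; 81 is not s-gonal.
s = 6: P(6, 6) = 66 and P(6, 7) = 91; 81 is not s-gonal.
s = 7: P(7, 6) = 81. ✓
s = 10: P(10, 4) = 52 and P(10, 5) = 85; 81 is not s-gonal.
Hits: s ∈ {4, 7} → 2.

2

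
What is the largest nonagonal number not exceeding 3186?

Solve n(7n−5)/2 ≤ 3186 for integer n.
n = 30 gives 3075 ≤ 3186, while n = 31 gives 3286 > 3186; so the answer is 3075.

3075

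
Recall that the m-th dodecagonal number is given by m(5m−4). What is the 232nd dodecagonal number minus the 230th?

232·(5·232 − 4) = 268192 and 230·(5·230 − 4) = 263580.
Difference: 268192 − 263580 = 4612.

4612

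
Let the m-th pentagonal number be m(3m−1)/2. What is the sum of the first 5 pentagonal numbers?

75

Σ i(3i−1)/2 = (3Σi² − Σi) / 2 over i = 1..5.
Σi = 15 and Σi² = 55.
(3·55 − 1·15) / 2 = 150/2 = 75.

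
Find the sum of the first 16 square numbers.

Σ_{i=1}^{16} i² = 16·17·33/6 = 1496.

1496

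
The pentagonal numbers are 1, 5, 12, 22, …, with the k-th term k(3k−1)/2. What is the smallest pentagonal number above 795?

Solve n(3n−1)/2 > 795 for integer n.
The largest n with value ≤ 795 is 23 (since 782 ≤ 795 < 852), so the first above is n = 24, value 852.

852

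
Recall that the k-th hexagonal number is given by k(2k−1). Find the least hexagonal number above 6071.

6216

Solve n(2n−1) > 6071 for integer n.
The largest n with value ≤ 6071 is 55 (since 5995 ≤ 6071 < 6216), so the first above is n = 56, value 6216.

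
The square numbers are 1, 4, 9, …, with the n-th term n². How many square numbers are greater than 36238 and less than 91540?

112

The n-th square number is n².
Smallest index with value > 36238: n = 191 (giving 36481).
Largest index with value < 91540: n = 302 (giving 91204).
Indices 191 through 302: 112 terms.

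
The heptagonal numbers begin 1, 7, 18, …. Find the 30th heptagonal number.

2205

The 30th heptagonal number is n(5n−3)/2 with n = 30.
30·(5·30 − 3)/2 = 30·147/2 = 2205.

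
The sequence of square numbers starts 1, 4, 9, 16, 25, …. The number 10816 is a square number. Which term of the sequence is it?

104

We need n² = 10816, so n = √10816 = 104.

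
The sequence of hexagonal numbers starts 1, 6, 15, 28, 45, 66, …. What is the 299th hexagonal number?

299·(2·299 − 1) = 299·597 = 178503.

178503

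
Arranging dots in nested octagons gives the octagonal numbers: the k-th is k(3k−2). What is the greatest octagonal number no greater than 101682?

Solve n(3n−2) ≤ 101682 for integer n.
n = 184 gives 101200 ≤ 101682, while n = 185 gives 102305 > 101682; so the answer is 101200.

101200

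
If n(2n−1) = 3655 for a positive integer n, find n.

43

Set n(2n−1) = 3655, giving 2n² − n − 3655 = 0.
The discriminant is 1 + 8·3655 = 29241, and √29241 = 171.
So n = (1 + 171) / 4 = 172/4 = 43.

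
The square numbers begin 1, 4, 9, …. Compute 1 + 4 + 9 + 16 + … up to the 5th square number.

55

Σ_{i=1}^{5} i² = 5·6·11/6 = 55.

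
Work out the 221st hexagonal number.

The 221st hexagonal number is n(2n−1) with n = 221.
221·(2·221 − 1) = 221·441 = 97461.

97461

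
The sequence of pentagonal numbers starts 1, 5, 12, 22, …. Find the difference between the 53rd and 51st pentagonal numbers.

311

53·(3·53 − 1)/2 = 4187 and 51·(3·51 − 1)/2 = 3876.
Difference: 4187 − 3876 = 311.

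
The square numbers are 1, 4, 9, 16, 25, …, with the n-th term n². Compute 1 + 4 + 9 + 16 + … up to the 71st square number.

Σ_{i=1}^{71} i² = 71·72·143/6 = 121836.

121836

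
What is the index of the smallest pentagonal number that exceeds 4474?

55

Solve n(3n−1)/2 > 4474 for integer n.
The largest n with value ≤ 4474 is 54 (since 4347 ≤ 4474 < 4510), so the first above is n = 55, value 4510.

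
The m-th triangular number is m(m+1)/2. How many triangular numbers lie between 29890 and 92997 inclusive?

187

The n-th triangular number is n(n+1)/2.
Smallest index with value ≥ 29890: n = 244 (giving 29890).
Largest index with value ≤ 92997: n = 430 (giving 92665).
Indices 244 through 430: 187 terms.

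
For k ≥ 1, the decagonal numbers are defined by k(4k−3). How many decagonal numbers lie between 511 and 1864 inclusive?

The n-th decagonal number is n(4n−3).
Smallest index with value ≥ 511: n = 12 (giving 540).
Largest index with value ≤ 1864: n = 21 (giving 1701).
Indices 12 through 21: 10 terms.

10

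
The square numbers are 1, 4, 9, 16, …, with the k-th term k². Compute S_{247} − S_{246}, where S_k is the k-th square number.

493

n² − (n−1)² = 2n − 1, so 247² − 246² = 2·247 − 1 = 493.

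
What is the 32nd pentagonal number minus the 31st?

94

Consecutive pentagonal numbers differ by 3n − 2: here 3·32 − 2 = 94.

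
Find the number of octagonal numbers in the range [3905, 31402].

The n-th octagonal number is n(3n−2).
Smallest index with value ≥ 3905: n = 37 (giving 4033).
Largest index with value ≤ 31402: n = 102 (giving 31008).
Indices 37 through 102: 66 terms.

66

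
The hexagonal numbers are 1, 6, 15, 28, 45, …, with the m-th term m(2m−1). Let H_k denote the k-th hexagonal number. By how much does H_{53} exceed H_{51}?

53·(2·53 − 1) = 5565 and 51·(2·51 − 1) = 5151.
Difference: 5565 − 5151 = 414.

414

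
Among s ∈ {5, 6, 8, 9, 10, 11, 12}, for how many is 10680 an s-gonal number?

1

s = 5: P(5, 84) = 10542 and P(5, 85) = 10795; 10680 is not s-gonal.
s = 6: P(6, 73) = 10585 and P(6, 74) = 10878; 10680 is not s-gonal.
s = 8: P(8, 60) = 10680. ✓
s = 9: P(9, 55) = 10450 and P(9, 56) = 10836; 10680 is not s-gonal.
s = 10: P(10, 52) = 10660 and P(10, 53) = 11077; 10680 is not s-gonal.
s = 11: P(11, 49) = 10633 and P(11, 50) = 11075; 10680 is not s-gonal.
s = 12: P(12, 46) = 10396 and P(12, 47) = 10857; 10680 is not s-gonal.
Hits: s ∈ {8} → 1.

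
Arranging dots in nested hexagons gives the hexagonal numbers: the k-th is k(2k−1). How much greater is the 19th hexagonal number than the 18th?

73

Consecutive hexagonal numbers differ by 4n − 3: here 4·19 − 3 = 73.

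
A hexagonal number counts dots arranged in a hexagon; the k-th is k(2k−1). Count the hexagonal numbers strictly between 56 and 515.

11

The n-th hexagonal number is n(2n−1).
Smallest index with value > 56: n = 6 (giving 66).
Largest index with value < 515: n = 16 (giving 496).
Indices 6 through 16: 11 terms.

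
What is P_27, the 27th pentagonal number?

1080

27·(3·27 − 1)/2 = 27·80/2 = 27·40 = 1080.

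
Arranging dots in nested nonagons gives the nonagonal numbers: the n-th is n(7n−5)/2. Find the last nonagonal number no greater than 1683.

1639

Solve n(7n−5)/2 ≤ 1683 for integer n.
n = 22 gives 1639 ≤ 1683, while n = 23 gives 1794 > 1683; so the answer is 1639.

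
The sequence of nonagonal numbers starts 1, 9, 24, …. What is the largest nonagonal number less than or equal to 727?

Solve n(7n−5)/2 ≤ 727 for integer n.
n = 14 gives 651 ≤ 727, while n = 15 gives 750 > 727; so the answer is 651.

651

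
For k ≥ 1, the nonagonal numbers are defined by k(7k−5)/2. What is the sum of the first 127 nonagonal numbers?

2397760

Σ i(7i−5)/2 = (7Σi² − 5Σi) / 2 over i = 1..127.
Σi = 8128 and Σi² = 690880.
(7·690880 − 5·8128) / 2 = 4795520/2 = 2397760.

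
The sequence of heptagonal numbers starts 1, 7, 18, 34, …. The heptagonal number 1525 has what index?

Set n(5n−3)/2 = 1525, giving 5n² − 3n − 3050 = 0.
The discriminant is 9 + 40·1525 = 61009, and √61009 = 247.
So n = (3 + 247) / 10 = 250/10 = 25.
Check: 25·(5·25 − 3)/2 = 1525. ✓

25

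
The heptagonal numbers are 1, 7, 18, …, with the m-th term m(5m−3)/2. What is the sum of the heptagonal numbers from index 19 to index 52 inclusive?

Σ i(5i−3)/2 = (5Σi² − 3Σi) / 2 over i = 19..52.
Σi = 1378 − 171 = 1207 and Σi² = 48230 − 2109 = 46121.
(5·46121 − 3·1207) / 2 = 226984/2 = 113492.

113492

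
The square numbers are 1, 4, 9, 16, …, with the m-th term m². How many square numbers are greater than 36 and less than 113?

The n-th square number is n².
Smallest index with value > 36: n = 7 (giving 49).
Largest index with value < 113: n = 10 (giving 100).
Indices 7 through 10: 4 terms.

4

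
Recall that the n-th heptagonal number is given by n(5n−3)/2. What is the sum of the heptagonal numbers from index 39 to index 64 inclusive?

174044

Σ i(5i−3)/2 = (5Σi² − 3Σi) / 2 over i = 39..64.
Σi = 2080 − 741 = 1339 and Σi² = 89440 − 19019 = 70421.
(5·70421 − 3·1339) / 2 = 348088/2 = 174044.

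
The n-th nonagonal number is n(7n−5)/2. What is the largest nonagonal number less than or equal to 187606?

186186

Solve n(7n−5)/2 ≤ 187606 for integer n.
n = 231 gives 186186 ≤ 187606, while n = 232 gives 187804 > 187606; so the answer is 186186.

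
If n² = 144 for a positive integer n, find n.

12

We need n² = 144, so n = √144 = 12.
Check: 12² = 144. ✓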